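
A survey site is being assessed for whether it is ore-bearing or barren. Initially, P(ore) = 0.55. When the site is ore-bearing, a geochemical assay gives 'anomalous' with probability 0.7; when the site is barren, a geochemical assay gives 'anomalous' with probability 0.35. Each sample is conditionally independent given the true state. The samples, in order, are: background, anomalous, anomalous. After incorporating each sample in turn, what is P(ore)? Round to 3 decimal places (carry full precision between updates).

0.693

After 'background': P(ore) = 0.3·0.5500 / (0.3·0.5500 + 0.65·0.4500) ≈ 0.3607
After 'anomalous': P(ore) = 0.7·0.3607 / (0.7·0.3607 + 0.35·0.6393) ≈ 0.5301
After 'anomalous': P(ore) = 0.7·0.5301 / (0.7·0.5301 + 0.35·0.4699) ≈ 0.6929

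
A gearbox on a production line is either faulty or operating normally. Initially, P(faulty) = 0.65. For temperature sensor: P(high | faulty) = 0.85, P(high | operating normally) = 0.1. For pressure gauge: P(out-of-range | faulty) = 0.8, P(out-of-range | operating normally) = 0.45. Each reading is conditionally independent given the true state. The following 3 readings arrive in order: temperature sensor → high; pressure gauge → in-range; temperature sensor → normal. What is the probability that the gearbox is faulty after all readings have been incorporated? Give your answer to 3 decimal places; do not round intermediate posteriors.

After temperature sensor='high': P(faulty) = 0.85·0.6500 / (0.85·0.6500 + 0.1·0.3500) ≈ 0.9404
After pressure gauge='in-range': P(faulty) = 0.2·0.9404 / (0.2·0.9404 + 0.55·0.0596) ≈ 0.8516
After temperature sensor='normal': P(faulty) = 0.15·0.8516 / (0.15·0.8516 + 0.9·0.1484) ≈ 0.4889

0.489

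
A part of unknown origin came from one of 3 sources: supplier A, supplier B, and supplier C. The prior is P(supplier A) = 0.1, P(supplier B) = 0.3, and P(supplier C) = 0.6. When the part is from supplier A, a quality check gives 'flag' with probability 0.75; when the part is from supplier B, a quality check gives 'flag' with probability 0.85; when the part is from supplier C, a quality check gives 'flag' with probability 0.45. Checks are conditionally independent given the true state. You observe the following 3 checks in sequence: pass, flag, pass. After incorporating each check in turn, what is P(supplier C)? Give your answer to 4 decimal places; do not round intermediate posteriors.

0.8868

Apply Bayes' rule sequentially, carrying P(supplier C) forward.
After 'pass': normaliser = 0.25·0.1000 + 0.15·0.3000 + 0.55·0.6000; P(supplier A) ≈ 0.0625, P(supplier B) ≈ 0.1125, P(supplier C) ≈ 0.8250
After 'flag': normaliser = 0.75·0.0625 + 0.85·0.1125 + 0.45·0.8250; P(supplier A) ≈ 0.0912, P(supplier B) ≈ 0.1861, P(supplier C) ≈ 0.7226
After 'pass': normaliser = 0.25·0.0912 + 0.15·0.1861 + 0.55·0.7226; P(supplier A) ≈ 0.0509, P(supplier B) ≈ 0.0623, P(supplier C) ≈ 0.8868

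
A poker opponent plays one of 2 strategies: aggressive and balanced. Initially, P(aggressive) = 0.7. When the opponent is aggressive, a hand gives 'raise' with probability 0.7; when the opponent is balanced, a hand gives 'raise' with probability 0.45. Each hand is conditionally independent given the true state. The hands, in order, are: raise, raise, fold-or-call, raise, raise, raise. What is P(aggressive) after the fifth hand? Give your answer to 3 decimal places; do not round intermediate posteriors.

0.882

Each posterior becomes the prior for the next update.
After 'raise': P(aggressive) = 0.7·0.7000 / (0.7·0.7000 + 0.45·0.3000) ≈ 0.7840
After 'raise': P(aggressive) = 0.7·0.7840 / (0.7·0.7840 + 0.45·0.2160) ≈ 0.8495
After 'fold-or-call': P(aggressive) = 0.3·0.8495 / (0.3·0.8495 + 0.55·0.1505) ≈ 0.7549
After 'raise': P(aggressive) = 0.7·0.7549 / (0.7·0.7549 + 0.45·0.2451) ≈ 0.8273
After 'raise': P(aggressive) = 0.7·0.8273 / (0.7·0.8273 + 0.45·0.1727) ≈ 0.8817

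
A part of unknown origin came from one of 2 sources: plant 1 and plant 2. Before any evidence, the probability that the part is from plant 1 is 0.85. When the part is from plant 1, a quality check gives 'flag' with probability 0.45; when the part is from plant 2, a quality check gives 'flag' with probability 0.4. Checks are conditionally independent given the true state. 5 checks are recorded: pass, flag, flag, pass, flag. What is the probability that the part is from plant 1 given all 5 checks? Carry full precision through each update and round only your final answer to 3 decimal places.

0.871

After 'pass': P(plant 1) = 0.55·0.8500 / (0.55·0.8500 + 0.6·0.1500) ≈ 0.8386
After 'flag': P(plant 1) = 0.45·0.8386 / (0.45·0.8386 + 0.4·0.1614) ≈ 0.8539
After 'flag': P(plant 1) = 0.45·0.8539 / (0.45·0.8539 + 0.4·0.1461) ≈ 0.8680
After 'pass': P(plant 1) = 0.55·0.8680 / (0.55·0.8680 + 0.6·0.1320) ≈ 0.8577
After 'flag': P(plant 1) = 0.45·0.8577 / (0.45·0.8577 + 0.4·0.1423) ≈ 0.8715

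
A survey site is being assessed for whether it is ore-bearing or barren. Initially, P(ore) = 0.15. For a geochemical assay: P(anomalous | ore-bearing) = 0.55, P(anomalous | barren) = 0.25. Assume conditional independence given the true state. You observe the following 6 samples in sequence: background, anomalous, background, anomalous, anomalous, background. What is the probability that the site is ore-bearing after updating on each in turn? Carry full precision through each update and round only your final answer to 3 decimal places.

After 'background': P(ore) = 0.45·0.1500 / (0.45·0.1500 + 0.75·0.8500) ≈ 0.0957
After 'anomalous': P(ore) = 0.55·0.0957 / (0.55·0.0957 + 0.25·0.9043) ≈ 0.1889
After 'background': P(ore) = 0.45·0.1889 / (0.45·0.1889 + 0.75·0.8111) ≈ 0.1226
After 'anomalous': P(ore) = 0.55·0.1226 / (0.55·0.1226 + 0.25·0.8774) ≈ 0.2352
After 'anomalous': P(ore) = 0.55·0.2352 / (0.55·0.2352 + 0.25·0.7648) ≈ 0.4035
After 'background': P(ore) = 0.45·0.4035 / (0.45·0.4035 + 0.75·0.5965) ≈ 0.2887

0.289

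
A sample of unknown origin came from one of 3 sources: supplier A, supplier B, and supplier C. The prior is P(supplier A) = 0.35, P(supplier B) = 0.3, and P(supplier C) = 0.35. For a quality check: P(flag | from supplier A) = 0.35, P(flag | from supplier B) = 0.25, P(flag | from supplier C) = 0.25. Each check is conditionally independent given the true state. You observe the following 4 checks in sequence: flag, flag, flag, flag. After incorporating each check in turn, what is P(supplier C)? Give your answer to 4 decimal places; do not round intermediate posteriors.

After 'flag': normaliser = 0.35·0.3500 + 0.25·0.3000 + 0.25·0.3500; P(supplier A) ≈ 0.4298, P(supplier B) ≈ 0.2632, P(supplier C) ≈ 0.3070
After 'flag': normaliser = 0.35·0.4298 + 0.25·0.2632 + 0.25·0.3070; P(supplier A) ≈ 0.5135, P(supplier B) ≈ 0.2246, P(supplier C) ≈ 0.2620
After 'flag': normaliser = 0.35·0.5135 + 0.25·0.2246 + 0.25·0.2620; P(supplier A) ≈ 0.5964, P(supplier B) ≈ 0.1863, P(supplier C) ≈ 0.2173
After 'flag': normaliser = 0.35·0.5964 + 0.25·0.1863 + 0.25·0.2173; P(supplier A) ≈ 0.6741, P(supplier B) ≈ 0.1504, P(supplier C) ≈ 0.1755

0.1755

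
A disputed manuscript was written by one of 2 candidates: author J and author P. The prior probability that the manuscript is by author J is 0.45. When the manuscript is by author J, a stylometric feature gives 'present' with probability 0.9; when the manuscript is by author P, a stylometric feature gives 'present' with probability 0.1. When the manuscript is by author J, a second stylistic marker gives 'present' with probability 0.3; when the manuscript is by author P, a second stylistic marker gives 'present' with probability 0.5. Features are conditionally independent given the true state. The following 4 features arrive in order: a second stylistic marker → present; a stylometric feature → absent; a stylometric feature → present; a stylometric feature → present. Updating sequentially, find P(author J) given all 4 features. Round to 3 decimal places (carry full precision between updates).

Apply Bayes' rule sequentially, carrying P(author J) forward.
After a second stylistic marker='present': P(author J) = 0.3·0.4500 / (0.3·0.4500 + 0.5·0.5500) ≈ 0.3293
After a stylometric feature='absent': P(author J) = 0.1·0.3293 / (0.1·0.3293 + 0.9·0.6707) ≈ 0.0517
After a stylometric feature='present': P(author J) = 0.9·0.0517 / (0.9·0.0517 + 0.1·0.9483) ≈ 0.3293
After a stylometric feature='present': P(author J) = 0.9·0.3293 / (0.9·0.3293 + 0.1·0.6707) ≈ 0.8154

0.815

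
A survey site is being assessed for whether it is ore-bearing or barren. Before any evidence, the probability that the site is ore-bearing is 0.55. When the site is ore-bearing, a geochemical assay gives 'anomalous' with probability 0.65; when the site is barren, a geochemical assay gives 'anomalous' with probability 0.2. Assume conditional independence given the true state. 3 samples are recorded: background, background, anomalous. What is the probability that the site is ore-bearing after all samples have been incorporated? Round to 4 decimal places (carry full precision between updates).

0.4319

After 'background': P(ore) = 0.35·0.5500 / (0.35·0.5500 + 0.8·0.4500) ≈ 0.3484
After 'background': P(ore) = 0.35·0.3484 / (0.35·0.3484 + 0.8·0.6516) ≈ 0.1896
After 'anomalous': P(ore) = 0.65·0.1896 / (0.65·0.1896 + 0.2·0.8104) ≈ 0.4319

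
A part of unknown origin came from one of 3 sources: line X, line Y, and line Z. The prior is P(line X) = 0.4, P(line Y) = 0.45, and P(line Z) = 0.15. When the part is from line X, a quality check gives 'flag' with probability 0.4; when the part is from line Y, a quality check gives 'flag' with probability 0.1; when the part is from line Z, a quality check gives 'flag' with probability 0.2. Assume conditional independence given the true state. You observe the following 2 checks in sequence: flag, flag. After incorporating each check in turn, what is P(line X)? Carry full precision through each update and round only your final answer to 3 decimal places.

After 'flag': normaliser = 0.4·0.4000 + 0.1·0.4500 + 0.2·0.1500; P(line X) ≈ 0.6809, P(line Y) ≈ 0.1915, P(line Z) ≈ 0.1277
After 'flag': normaliser = 0.4·0.6809 + 0.1·0.1915 + 0.2·0.1277; P(line X) ≈ 0.8591, P(line Y) ≈ 0.0604, P(line Z) ≈ 0.0805

0.859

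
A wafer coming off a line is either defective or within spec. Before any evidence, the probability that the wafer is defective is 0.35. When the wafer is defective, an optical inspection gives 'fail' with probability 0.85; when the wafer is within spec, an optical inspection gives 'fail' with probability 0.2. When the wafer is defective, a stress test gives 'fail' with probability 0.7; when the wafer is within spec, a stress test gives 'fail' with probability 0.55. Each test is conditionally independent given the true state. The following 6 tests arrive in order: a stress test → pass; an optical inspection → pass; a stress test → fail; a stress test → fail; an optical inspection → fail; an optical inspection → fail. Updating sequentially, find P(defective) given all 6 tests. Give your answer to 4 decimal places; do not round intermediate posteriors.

0.6632

After a stress test='pass': P(defective) = 0.3·0.3500 / (0.3·0.3500 + 0.45·0.6500) ≈ 0.2642
After an optical inspection='pass': P(defective) = 0.15·0.2642 / (0.15·0.2642 + 0.8·0.7358) ≈ 0.0631
After a stress test='fail': P(defective) = 0.7·0.0631 / (0.7·0.0631 + 0.55·0.9369) ≈ 0.0789
After a stress test='fail': P(defective) = 0.7·0.0789 / (0.7·0.0789 + 0.55·0.9211) ≈ 0.0983
After an optical inspection='fail': P(defective) = 0.85·0.0983 / (0.85·0.0983 + 0.2·0.9017) ≈ 0.3166
After an optical inspection='fail': P(defective) = 0.85·0.3166 / (0.85·0.3166 + 0.2·0.6834) ≈ 0.6632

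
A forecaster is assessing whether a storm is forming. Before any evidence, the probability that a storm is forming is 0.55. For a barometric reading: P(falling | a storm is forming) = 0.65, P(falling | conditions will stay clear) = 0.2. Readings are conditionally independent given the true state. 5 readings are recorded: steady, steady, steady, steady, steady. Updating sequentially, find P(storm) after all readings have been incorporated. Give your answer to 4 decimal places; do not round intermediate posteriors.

After 'steady': P(storm) = 0.35·0.5500 / (0.35·0.5500 + 0.8·0.4500) ≈ 0.3484
After 'steady': P(storm) = 0.35·0.3484 / (0.35·0.3484 + 0.8·0.6516) ≈ 0.1896
After 'steady': P(storm) = 0.35·0.1896 / (0.35·0.1896 + 0.8·0.8104) ≈ 0.0928
After 'steady': P(storm) = 0.35·0.0928 / (0.35·0.0928 + 0.8·0.9072) ≈ 0.0429
After 'steady': P(storm) = 0.35·0.0429 / (0.35·0.0429 + 0.8·0.9571) ≈ 0.0192

0.0192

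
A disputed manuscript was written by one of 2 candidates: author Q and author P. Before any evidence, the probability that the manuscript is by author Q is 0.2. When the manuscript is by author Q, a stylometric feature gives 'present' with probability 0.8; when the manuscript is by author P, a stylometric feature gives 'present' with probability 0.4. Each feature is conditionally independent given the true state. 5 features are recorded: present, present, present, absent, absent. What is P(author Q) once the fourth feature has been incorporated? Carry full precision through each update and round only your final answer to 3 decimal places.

Apply Bayes' rule sequentially, carrying P(author Q) forward.
After 'present': P(author Q) = 0.8·0.2000 / (0.8·0.2000 + 0.4·0.8000) ≈ 0.3333
After 'present': P(author Q) = 0.8·0.3333 / (0.8·0.3333 + 0.4·0.6667) ≈ 0.5000
After 'present': P(author Q) = 0.8·0.5000 / (0.8·0.5000 + 0.4·0.5000) ≈ 0.6667
After 'absent': P(author Q) = 0.2·0.6667 / (0.2·0.6667 + 0.6·0.3333) ≈ 0.4000

0.400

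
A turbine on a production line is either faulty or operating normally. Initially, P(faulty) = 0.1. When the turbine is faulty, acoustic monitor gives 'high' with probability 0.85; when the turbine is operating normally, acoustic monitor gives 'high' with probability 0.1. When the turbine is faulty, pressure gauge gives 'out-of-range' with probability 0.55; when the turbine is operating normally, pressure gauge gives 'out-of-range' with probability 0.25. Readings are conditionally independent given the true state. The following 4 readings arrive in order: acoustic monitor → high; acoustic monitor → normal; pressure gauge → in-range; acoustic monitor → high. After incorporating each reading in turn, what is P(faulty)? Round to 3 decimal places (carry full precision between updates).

After acoustic monitor='high': P(faulty) = 0.85·0.1000 / (0.85·0.1000 + 0.1·0.9000) ≈ 0.4857
After acoustic monitor='normal': P(faulty) = 0.15·0.4857 / (0.15·0.4857 + 0.9·0.5143) ≈ 0.1360
After pressure gauge='in-range': P(faulty) = 0.45·0.1360 / (0.45·0.1360 + 0.75·0.8640) ≈ 0.0863
After acoustic monitor='high': P(faulty) = 0.85·0.0863 / (0.85·0.0863 + 0.1·0.9137) ≈ 0.4453

0.445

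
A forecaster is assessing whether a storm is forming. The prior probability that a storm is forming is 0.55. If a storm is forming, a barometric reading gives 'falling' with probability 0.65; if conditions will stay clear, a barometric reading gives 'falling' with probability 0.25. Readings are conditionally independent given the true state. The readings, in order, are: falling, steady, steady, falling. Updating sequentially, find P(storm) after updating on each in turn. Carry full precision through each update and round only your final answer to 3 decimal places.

Apply Bayes' rule sequentially, carrying P(storm) forward.
After 'falling': P(storm) = 0.65·0.5500 / (0.65·0.5500 + 0.25·0.4500) ≈ 0.7606
After 'steady': P(storm) = 0.35·0.7606 / (0.35·0.7606 + 0.75·0.2394) ≈ 0.5973
After 'steady': P(storm) = 0.35·0.5973 / (0.35·0.5973 + 0.75·0.4027) ≈ 0.4090
After 'falling': P(storm) = 0.65·0.4090 / (0.65·0.4090 + 0.25·0.5910) ≈ 0.6428

0.643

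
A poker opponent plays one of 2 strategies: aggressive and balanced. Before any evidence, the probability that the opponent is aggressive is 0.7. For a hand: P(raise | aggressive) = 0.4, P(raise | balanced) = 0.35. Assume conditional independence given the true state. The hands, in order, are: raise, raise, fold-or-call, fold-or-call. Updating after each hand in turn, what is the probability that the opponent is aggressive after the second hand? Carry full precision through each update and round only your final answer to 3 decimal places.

0.753

Each posterior becomes the prior for the next update.
After 'raise': P(aggressive) = 0.4·0.7000 / (0.4·0.7000 + 0.35·0.3000) ≈ 0.7273
After 'raise': P(aggressive) = 0.4·0.7273 / (0.4·0.7273 + 0.35·0.2727) ≈ 0.7529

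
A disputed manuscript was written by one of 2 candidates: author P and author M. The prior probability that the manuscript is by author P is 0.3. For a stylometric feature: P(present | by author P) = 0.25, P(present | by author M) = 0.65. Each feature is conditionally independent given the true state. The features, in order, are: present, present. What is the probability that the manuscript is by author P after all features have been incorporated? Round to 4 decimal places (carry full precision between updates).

0.0596

Each posterior becomes the prior for the next update.
After 'present': P(author P) = 0.25·0.3000 / (0.25·0.3000 + 0.65·0.7000) ≈ 0.1415
After 'present': P(author P) = 0.25·0.1415 / (0.25·0.1415 + 0.65·0.8585) ≈ 0.0596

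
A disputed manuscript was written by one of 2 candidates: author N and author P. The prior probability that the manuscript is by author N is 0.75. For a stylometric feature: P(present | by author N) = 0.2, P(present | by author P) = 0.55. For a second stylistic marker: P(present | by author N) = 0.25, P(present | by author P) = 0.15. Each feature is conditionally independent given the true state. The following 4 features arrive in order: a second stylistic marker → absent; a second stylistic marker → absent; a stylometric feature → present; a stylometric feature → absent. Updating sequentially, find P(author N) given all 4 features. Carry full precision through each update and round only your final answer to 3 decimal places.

After a second stylistic marker='absent': P(author N) = 0.75·0.7500 / (0.75·0.7500 + 0.85·0.2500) ≈ 0.7258
After a second stylistic marker='absent': P(author N) = 0.75·0.7258 / (0.75·0.7258 + 0.85·0.2742) ≈ 0.7002
After a stylometric feature='present': P(author N) = 0.2·0.7002 / (0.2·0.7002 + 0.55·0.2998) ≈ 0.4593
After a stylometric feature='absent': P(author N) = 0.8·0.4593 / (0.8·0.4593 + 0.45·0.5407) ≈ 0.6016

0.602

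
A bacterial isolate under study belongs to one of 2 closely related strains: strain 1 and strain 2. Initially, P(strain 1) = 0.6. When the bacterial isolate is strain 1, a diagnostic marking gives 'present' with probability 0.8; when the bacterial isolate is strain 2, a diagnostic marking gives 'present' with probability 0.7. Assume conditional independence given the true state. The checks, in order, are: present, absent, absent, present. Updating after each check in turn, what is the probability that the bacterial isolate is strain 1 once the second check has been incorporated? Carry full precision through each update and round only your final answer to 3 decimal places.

0.533

After 'present': P(strain 1) = 0.8·0.6000 / (0.8·0.6000 + 0.7·0.4000) ≈ 0.6316
After 'absent': P(strain 1) = 0.2·0.6316 / (0.2·0.6316 + 0.3·0.3684) ≈ 0.5333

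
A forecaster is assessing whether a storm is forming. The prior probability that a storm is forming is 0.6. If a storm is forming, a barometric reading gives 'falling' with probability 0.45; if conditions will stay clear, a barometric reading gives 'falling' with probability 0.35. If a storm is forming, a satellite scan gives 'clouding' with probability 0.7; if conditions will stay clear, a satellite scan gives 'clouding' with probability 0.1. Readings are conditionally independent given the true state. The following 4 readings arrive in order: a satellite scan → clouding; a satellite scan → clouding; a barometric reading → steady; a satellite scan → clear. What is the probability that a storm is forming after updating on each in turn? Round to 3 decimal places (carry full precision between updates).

0.954

Apply Bayes' rule sequentially, carrying P(storm) forward.
After a satellite scan='clouding': P(storm) = 0.7·0.6000 / (0.7·0.6000 + 0.1·0.4000) ≈ 0.9130
After a satellite scan='clouding': P(storm) = 0.7·0.9130 / (0.7·0.9130 + 0.1·0.0870) ≈ 0.9866
After a barometric reading='steady': P(storm) = 0.55·0.9866 / (0.55·0.9866 + 0.65·0.0134) ≈ 0.9842
After a satellite scan='clear': P(storm) = 0.3·0.9842 / (0.3·0.9842 + 0.9·0.0158) ≈ 0.9540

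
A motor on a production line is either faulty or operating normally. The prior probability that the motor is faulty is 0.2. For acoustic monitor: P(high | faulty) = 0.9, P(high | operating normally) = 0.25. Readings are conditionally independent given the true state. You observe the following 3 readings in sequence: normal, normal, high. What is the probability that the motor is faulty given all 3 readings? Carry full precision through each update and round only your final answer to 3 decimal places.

0.016

Apply Bayes' rule sequentially, carrying P(faulty) forward.
After 'normal': P(faulty) = 0.1·0.2000 / (0.1·0.2000 + 0.75·0.8000) ≈ 0.0323
After 'normal': P(faulty) = 0.1·0.0323 / (0.1·0.0323 + 0.75·0.9677) ≈ 0.0044
After 'high': P(faulty) = 0.9·0.0044 / (0.9·0.0044 + 0.25·0.9956) ≈ 0.0157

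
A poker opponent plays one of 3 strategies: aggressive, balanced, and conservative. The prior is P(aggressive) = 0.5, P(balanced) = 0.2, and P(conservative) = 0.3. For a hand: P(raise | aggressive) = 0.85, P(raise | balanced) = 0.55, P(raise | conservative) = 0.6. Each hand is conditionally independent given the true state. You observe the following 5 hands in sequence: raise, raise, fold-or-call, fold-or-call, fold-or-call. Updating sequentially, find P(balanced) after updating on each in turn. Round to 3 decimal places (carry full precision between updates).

0.404

After 'raise': normaliser = 0.85·0.5000 + 0.55·0.2000 + 0.6·0.3000; P(aggressive) ≈ 0.5944, P(balanced) ≈ 0.1538, P(conservative) ≈ 0.2517
After 'raise': normaliser = 0.85·0.5944 + 0.55·0.1538 + 0.6·0.2517; P(aggressive) ≈ 0.6819, P(balanced) ≈ 0.1142, P(conservative) ≈ 0.2039
After 'fold-or-call': normaliser = 0.15·0.6819 + 0.45·0.1142 + 0.4·0.2039; P(aggressive) ≈ 0.4348, P(balanced) ≈ 0.2185, P(conservative) ≈ 0.3467
After 'fold-or-call': normaliser = 0.15·0.4348 + 0.45·0.2185 + 0.4·0.3467; P(aggressive) ≈ 0.2158, P(balanced) ≈ 0.3253, P(conservative) ≈ 0.4588
After 'fold-or-call': normaliser = 0.15·0.2158 + 0.45·0.3253 + 0.4·0.4588; P(aggressive) ≈ 0.0894, P(balanced) ≈ 0.4041, P(conservative) ≈ 0.5066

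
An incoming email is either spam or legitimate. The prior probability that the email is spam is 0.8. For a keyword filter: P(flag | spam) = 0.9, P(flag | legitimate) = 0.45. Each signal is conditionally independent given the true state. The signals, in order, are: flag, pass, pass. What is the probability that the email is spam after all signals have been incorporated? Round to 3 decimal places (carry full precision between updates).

After 'flag': P(spam) = 0.9·0.8000 / (0.9·0.8000 + 0.45·0.2000) ≈ 0.8889
After 'pass': P(spam) = 0.1·0.8889 / (0.1·0.8889 + 0.55·0.1111) ≈ 0.5926
After 'pass': P(spam) = 0.1·0.5926 / (0.1·0.5926 + 0.55·0.4074) ≈ 0.2092

0.209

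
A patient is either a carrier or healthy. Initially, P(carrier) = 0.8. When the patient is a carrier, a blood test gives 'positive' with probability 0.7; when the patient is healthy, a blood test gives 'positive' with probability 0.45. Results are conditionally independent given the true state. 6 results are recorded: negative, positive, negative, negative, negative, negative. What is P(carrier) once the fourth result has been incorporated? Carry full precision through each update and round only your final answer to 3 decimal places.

0.502

After 'negative': P(carrier) = 0.3·0.8000 / (0.3·0.8000 + 0.55·0.2000) ≈ 0.6857
After 'positive': P(carrier) = 0.7·0.6857 / (0.7·0.6857 + 0.45·0.3143) ≈ 0.7724
After 'negative': P(carrier) = 0.3·0.7724 / (0.3·0.7724 + 0.55·0.2276) ≈ 0.6493
After 'negative': P(carrier) = 0.3·0.6493 / (0.3·0.6493 + 0.55·0.3507) ≈ 0.5024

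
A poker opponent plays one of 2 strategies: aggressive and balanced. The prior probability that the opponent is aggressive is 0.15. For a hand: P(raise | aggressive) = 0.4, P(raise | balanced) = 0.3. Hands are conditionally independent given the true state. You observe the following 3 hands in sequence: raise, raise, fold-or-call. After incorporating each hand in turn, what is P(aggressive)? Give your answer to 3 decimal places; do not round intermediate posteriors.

Apply Bayes' rule sequentially, carrying P(aggressive) forward.
After 'raise': P(aggressive) = 0.4·0.1500 / (0.4·0.1500 + 0.3·0.8500) ≈ 0.1905
After 'raise': P(aggressive) = 0.4·0.1905 / (0.4·0.1905 + 0.3·0.8095) ≈ 0.2388
After 'fold-or-call': P(aggressive) = 0.6·0.2388 / (0.6·0.2388 + 0.7·0.7612) ≈ 0.2119

0.212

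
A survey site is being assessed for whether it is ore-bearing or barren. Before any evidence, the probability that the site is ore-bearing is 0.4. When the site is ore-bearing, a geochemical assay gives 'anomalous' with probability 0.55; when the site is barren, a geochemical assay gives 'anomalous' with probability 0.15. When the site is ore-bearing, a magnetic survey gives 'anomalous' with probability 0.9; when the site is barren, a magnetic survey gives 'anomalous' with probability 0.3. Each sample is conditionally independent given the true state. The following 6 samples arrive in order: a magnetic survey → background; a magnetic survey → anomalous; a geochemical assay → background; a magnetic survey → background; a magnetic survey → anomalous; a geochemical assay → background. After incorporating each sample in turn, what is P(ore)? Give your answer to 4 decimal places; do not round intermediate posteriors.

After a magnetic survey='background': P(ore) = 0.1·0.4000 / (0.1·0.4000 + 0.7·0.6000) ≈ 0.0870
After a magnetic survey='anomalous': P(ore) = 0.9·0.0870 / (0.9·0.0870 + 0.3·0.9130) ≈ 0.2222
After a geochemical assay='background': P(ore) = 0.45·0.2222 / (0.45·0.2222 + 0.85·0.7778) ≈ 0.1314
After a magnetic survey='background': P(ore) = 0.1·0.1314 / (0.1·0.1314 + 0.7·0.8686) ≈ 0.0212
After a magnetic survey='anomalous': P(ore) = 0.9·0.0212 / (0.9·0.0212 + 0.3·0.9788) ≈ 0.0609
After a geochemical assay='background': P(ore) = 0.45·0.0609 / (0.45·0.0609 + 0.85·0.9391) ≈ 0.0332

0.0332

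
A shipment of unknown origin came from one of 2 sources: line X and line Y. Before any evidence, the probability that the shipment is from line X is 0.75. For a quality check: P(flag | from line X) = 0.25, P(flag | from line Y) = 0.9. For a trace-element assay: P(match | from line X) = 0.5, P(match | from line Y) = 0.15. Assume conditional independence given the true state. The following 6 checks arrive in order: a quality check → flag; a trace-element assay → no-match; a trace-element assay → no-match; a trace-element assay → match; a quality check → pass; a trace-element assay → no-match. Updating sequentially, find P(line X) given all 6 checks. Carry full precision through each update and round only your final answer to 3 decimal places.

After a quality check='flag': P(line X) = 0.25·0.7500 / (0.25·0.7500 + 0.9·0.2500) ≈ 0.4545
After a trace-element assay='no-match': P(line X) = 0.5·0.4545 / (0.5·0.4545 + 0.85·0.5455) ≈ 0.3289
After a trace-element assay='no-match': P(line X) = 0.5·0.3289 / (0.5·0.3289 + 0.85·0.6711) ≈ 0.2238
After a trace-element assay='match': P(line X) = 0.5·0.2238 / (0.5·0.2238 + 0.15·0.7762) ≈ 0.4901
After a quality check='pass': P(line X) = 0.75·0.4901 / (0.75·0.4901 + 0.1·0.5099) ≈ 0.8782
After a trace-element assay='no-match': P(line X) = 0.5·0.8782 / (0.5·0.8782 + 0.85·0.1218) ≈ 0.8092

0.809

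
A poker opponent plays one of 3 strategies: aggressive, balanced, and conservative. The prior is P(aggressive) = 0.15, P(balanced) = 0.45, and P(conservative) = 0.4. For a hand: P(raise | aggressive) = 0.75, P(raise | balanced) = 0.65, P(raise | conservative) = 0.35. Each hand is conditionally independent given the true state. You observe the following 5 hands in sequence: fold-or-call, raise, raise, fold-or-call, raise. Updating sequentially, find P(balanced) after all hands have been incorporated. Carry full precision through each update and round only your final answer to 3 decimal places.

0.575

Each posterior becomes the prior for the next update.
After 'fold-or-call': normaliser = 0.25·0.1500 + 0.35·0.4500 + 0.65·0.4000; P(aggressive) ≈ 0.0824, P(balanced) ≈ 0.3462, P(conservative) ≈ 0.5714
After 'raise': normaliser = 0.75·0.0824 + 0.65·0.3462 + 0.35·0.5714; P(aggressive) ≈ 0.1270, P(balanced) ≈ 0.4622, P(conservative) ≈ 0.4108
After 'raise': normaliser = 0.75·0.1270 + 0.65·0.4622 + 0.35·0.4108; P(aggressive) ≈ 0.1765, P(balanced) ≈ 0.5569, P(conservative) ≈ 0.2666
After 'fold-or-call': normaliser = 0.25·0.1765 + 0.35·0.5569 + 0.65·0.2666; P(aggressive) ≈ 0.1070, P(balanced) ≈ 0.4727, P(conservative) ≈ 0.4202
After 'raise': normaliser = 0.75·0.1070 + 0.65·0.4727 + 0.35·0.4202; P(aggressive) ≈ 0.1502, P(balanced) ≈ 0.5747, P(conservative) ≈ 0.2751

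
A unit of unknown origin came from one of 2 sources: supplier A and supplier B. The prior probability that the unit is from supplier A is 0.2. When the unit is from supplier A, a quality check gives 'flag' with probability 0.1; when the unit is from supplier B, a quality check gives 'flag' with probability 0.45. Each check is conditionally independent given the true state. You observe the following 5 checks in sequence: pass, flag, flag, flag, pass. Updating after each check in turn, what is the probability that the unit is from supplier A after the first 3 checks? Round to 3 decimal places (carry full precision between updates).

Apply Bayes' rule sequentially, carrying P(supplier A) forward.
After 'pass': P(supplier A) = 0.9·0.2000 / (0.9·0.2000 + 0.55·0.8000) ≈ 0.2903
After 'flag': P(supplier A) = 0.1·0.2903 / (0.1·0.2903 + 0.45·0.7097) ≈ 0.0833
After 'flag': P(supplier A) = 0.1·0.0833 / (0.1·0.0833 + 0.45·0.9167) ≈ 0.0198

0.020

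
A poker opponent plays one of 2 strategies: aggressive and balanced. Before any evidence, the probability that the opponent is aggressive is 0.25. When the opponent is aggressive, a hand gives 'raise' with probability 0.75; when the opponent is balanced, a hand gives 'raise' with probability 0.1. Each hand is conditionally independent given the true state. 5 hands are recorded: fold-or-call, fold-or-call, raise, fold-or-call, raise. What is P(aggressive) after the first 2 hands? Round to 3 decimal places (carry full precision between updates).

0.025

After 'fold-or-call': P(aggressive) = 0.25·0.2500 / (0.25·0.2500 + 0.9·0.7500) ≈ 0.0847
After 'fold-or-call': P(aggressive) = 0.25·0.0847 / (0.25·0.0847 + 0.9·0.9153) ≈ 0.0251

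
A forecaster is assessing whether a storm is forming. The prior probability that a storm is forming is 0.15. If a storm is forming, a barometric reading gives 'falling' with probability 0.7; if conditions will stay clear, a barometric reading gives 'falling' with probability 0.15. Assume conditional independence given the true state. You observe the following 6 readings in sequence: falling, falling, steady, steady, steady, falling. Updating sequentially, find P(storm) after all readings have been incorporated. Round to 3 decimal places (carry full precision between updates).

After 'falling': P(storm) = 0.7·0.1500 / (0.7·0.1500 + 0.15·0.8500) ≈ 0.4516
After 'falling': P(storm) = 0.7·0.4516 / (0.7·0.4516 + 0.15·0.5484) ≈ 0.7935
After 'steady': P(storm) = 0.3·0.7935 / (0.3·0.7935 + 0.85·0.2065) ≈ 0.5756
After 'steady': P(storm) = 0.3·0.5756 / (0.3·0.5756 + 0.85·0.4244) ≈ 0.3237
After 'steady': P(storm) = 0.3·0.3237 / (0.3·0.3237 + 0.85·0.6763) ≈ 0.1445
After 'falling': P(storm) = 0.7·0.1445 / (0.7·0.1445 + 0.15·0.8555) ≈ 0.4409

0.441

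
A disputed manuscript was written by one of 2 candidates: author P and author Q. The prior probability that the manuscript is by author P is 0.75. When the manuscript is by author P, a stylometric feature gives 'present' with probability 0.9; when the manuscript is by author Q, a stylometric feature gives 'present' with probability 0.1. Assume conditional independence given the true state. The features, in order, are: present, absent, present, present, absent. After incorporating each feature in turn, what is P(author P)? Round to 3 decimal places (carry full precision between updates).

0.964

After 'present': P(author P) = 0.9·0.7500 / (0.9·0.7500 + 0.1·0.2500) ≈ 0.9643
After 'absent': P(author P) = 0.1·0.9643 / (0.1·0.9643 + 0.9·0.0357) ≈ 0.7500
After 'present': P(author P) = 0.9·0.7500 / (0.9·0.7500 + 0.1·0.2500) ≈ 0.9643
After 'present': P(author P) = 0.9·0.9643 / (0.9·0.9643 + 0.1·0.0357) ≈ 0.9959
After 'absent': P(author P) = 0.1·0.9959 / (0.1·0.9959 + 0.9·0.0041) ≈ 0.9643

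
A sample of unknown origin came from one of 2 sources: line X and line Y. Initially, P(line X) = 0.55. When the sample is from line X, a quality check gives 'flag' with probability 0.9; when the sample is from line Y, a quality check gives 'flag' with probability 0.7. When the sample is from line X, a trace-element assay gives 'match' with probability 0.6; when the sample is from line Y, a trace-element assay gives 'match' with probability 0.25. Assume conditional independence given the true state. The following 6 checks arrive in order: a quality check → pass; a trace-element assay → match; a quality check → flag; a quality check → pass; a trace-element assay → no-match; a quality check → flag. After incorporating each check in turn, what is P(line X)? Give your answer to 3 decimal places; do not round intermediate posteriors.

After a quality check='pass': P(line X) = 0.1·0.5500 / (0.1·0.5500 + 0.3·0.4500) ≈ 0.2895
After a trace-element assay='match': P(line X) = 0.6·0.2895 / (0.6·0.2895 + 0.25·0.7105) ≈ 0.4944
After a quality check='flag': P(line X) = 0.9·0.4944 / (0.9·0.4944 + 0.7·0.5056) ≈ 0.5570
After a quality check='pass': P(line X) = 0.1·0.5570 / (0.1·0.5570 + 0.3·0.4430) ≈ 0.2953
After a trace-element assay='no-match': P(line X) = 0.4·0.2953 / (0.4·0.2953 + 0.75·0.7047) ≈ 0.1827
After a quality check='flag': P(line X) = 0.9·0.1827 / (0.9·0.1827 + 0.7·0.8173) ≈ 0.2232

0.223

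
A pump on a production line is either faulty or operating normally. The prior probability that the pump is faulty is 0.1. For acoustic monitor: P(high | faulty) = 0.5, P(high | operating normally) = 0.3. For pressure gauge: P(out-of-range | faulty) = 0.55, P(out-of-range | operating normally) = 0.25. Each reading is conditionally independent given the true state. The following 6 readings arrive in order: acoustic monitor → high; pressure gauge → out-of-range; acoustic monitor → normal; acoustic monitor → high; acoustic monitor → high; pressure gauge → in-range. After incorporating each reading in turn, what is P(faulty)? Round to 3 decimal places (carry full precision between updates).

0.327

After acoustic monitor='high': P(faulty) = 0.5·0.1000 / (0.5·0.1000 + 0.3·0.9000) ≈ 0.1562
After pressure gauge='out-of-range': P(faulty) = 0.55·0.1562 / (0.55·0.1562 + 0.25·0.8438) ≈ 0.2895
After acoustic monitor='normal': P(faulty) = 0.5·0.2895 / (0.5·0.2895 + 0.7·0.7105) ≈ 0.2254
After acoustic monitor='high': P(faulty) = 0.5·0.2254 / (0.5·0.2254 + 0.3·0.7746) ≈ 0.3266
After acoustic monitor='high': P(faulty) = 0.5·0.3266 / (0.5·0.3266 + 0.3·0.6734) ≈ 0.4470
After pressure gauge='in-range': P(faulty) = 0.45·0.4470 / (0.45·0.4470 + 0.75·0.5530) ≈ 0.3266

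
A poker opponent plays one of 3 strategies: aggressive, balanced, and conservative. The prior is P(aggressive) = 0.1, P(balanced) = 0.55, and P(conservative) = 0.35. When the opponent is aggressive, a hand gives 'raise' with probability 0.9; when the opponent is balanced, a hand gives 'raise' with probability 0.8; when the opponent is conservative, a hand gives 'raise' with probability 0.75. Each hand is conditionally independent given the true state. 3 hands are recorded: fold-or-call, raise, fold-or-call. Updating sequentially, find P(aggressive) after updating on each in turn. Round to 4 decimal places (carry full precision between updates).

Apply Bayes' rule sequentially, carrying P(aggressive) forward.
After 'fold-or-call': normaliser = 0.1·0.1000 + 0.2·0.5500 + 0.25·0.3500; P(aggressive) ≈ 0.0482, P(balanced) ≈ 0.5301, P(conservative) ≈ 0.4217
After 'raise': normaliser = 0.9·0.0482 + 0.8·0.5301 + 0.75·0.4217; P(aggressive) ≈ 0.0553, P(balanced) ≈ 0.5411, P(conservative) ≈ 0.4035
After 'fold-or-call': normaliser = 0.1·0.0553 + 0.2·0.5411 + 0.25·0.4035; P(aggressive) ≈ 0.0258, P(balanced) ≈ 0.5042, P(conservative) ≈ 0.4700

0.0258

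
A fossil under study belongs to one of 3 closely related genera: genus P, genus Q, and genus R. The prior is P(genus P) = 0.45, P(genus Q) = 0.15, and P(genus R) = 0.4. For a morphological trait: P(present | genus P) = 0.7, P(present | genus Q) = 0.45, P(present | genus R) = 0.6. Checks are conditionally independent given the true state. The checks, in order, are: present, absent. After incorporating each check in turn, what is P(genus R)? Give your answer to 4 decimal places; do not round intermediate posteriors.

Apply Bayes' rule sequentially, carrying P(genus R) forward.
After 'present': normaliser = 0.7·0.4500 + 0.45·0.1500 + 0.6·0.4000; P(genus P) ≈ 0.5060, P(genus Q) ≈ 0.1084, P(genus R) ≈ 0.3855
After 'absent': normaliser = 0.3·0.5060 + 0.55·0.1084 + 0.4·0.3855; P(genus P) ≈ 0.4152, P(genus Q) ≈ 0.1631, P(genus R) ≈ 0.4217

0.4217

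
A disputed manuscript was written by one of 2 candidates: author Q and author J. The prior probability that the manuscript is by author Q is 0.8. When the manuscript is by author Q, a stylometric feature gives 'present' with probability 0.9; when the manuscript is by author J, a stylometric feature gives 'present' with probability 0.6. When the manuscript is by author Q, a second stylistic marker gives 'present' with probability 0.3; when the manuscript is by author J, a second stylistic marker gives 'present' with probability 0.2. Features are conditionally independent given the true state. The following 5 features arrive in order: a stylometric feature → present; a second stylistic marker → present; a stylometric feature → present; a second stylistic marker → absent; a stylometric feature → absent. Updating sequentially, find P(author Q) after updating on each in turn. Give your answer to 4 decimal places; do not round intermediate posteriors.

0.7470

Apply Bayes' rule sequentially, carrying P(author Q) forward.
After a stylometric feature='present': P(author Q) = 0.9·0.8000 / (0.9·0.8000 + 0.6·0.2000) ≈ 0.8571
After a second stylistic marker='present': P(author Q) = 0.3·0.8571 / (0.3·0.8571 + 0.2·0.1429) ≈ 0.9000
After a stylometric feature='present': P(author Q) = 0.9·0.9000 / (0.9·0.9000 + 0.6·0.1000) ≈ 0.9310
After a second stylistic marker='absent': P(author Q) = 0.7·0.9310 / (0.7·0.9310 + 0.8·0.0690) ≈ 0.9220
After a stylometric feature='absent': P(author Q) = 0.1·0.9220 / (0.1·0.9220 + 0.4·0.0780) ≈ 0.7470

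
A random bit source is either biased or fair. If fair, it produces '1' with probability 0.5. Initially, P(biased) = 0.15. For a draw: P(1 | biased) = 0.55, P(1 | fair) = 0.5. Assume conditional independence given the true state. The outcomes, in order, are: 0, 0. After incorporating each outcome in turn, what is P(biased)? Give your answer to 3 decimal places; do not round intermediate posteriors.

0.125

After '0': P(biased) = 0.45·0.1500 / (0.45·0.1500 + 0.5·0.8500) ≈ 0.1371
After '0': P(biased) = 0.45·0.1371 / (0.45·0.1371 + 0.5·0.8629) ≈ 0.1251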